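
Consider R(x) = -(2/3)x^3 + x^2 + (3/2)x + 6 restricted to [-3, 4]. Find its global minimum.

Differentiating, R'(x) = -2x^2 + 2x + 3/2; which vanishes at x = -1/2 and x = 3/2.
Candidates: R(-3) = 57/2,  R(-1/2) = 67/12,  R(3/2) = 33/4,  R(4) = -44/3.
So the minimum is R(4) = -44/3.

-44/3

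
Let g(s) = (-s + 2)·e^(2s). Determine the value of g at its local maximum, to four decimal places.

g'(s) = (-1)·e^(2s) + (-s + 2)·2·e^(2s) = (-2s + 3)·e^(2s). Since e^(2s) > 0, the only critical point is s = 3/2.
g''(3/2) has the same sign as -2 < 0, so this is a local maximum.
g(3/2) = (1/2)·e^(3) ≈ 10.0428.

10.0428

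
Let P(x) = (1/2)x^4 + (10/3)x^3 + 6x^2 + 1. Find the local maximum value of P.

P'(x) = 2x^3 + 10x^2 + 12x. Setting P'(x) = 0 gives x ∈ {-3, -2, 0}.
Second-derivative test with P''(x) = 6x^2 + 20x + 12: P''(-3) = 6 > 0 ⇒ local minimum; P''(-2) = -4 < 0 ⇒ local maximum; P''(0) = 12 > 0 ⇒ local minimum.
So the local maximum value is P(-2) = 19/3.

19/3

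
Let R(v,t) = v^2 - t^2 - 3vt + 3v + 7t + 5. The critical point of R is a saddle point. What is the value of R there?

168/13

∂R/∂v = 2v - 3t + 3 = 0 and ∂R/∂t = -3v - 2t + 7 = 0, so (v, t) = (15/13, 23/13).
The Hessian has R_{vv} = 2, R_{tt} = -2, R_{vt} = -3, giving D = -13 < 0, so the point is a saddle point.
R(15/13, 23/13) = 168/13.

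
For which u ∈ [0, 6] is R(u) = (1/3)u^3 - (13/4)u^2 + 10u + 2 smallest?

The derivative is u^2 - (13/2)u + 10, which vanishes at u = 5/2 and u = 4.
Candidates: R(0) = 2, R(5/2) = 571/48, R(4) = 34/3, R(6) = 17.
So the minimum is R(0) = 2.

0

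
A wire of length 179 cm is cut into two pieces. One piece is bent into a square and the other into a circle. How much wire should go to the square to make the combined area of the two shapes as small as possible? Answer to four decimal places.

Let x be the length used for the square. Square side x/4; circle radius (179−x)/(2π).
A(x) = (x/4)² + π·((179−x)/(2π))² = x²/16 + (179−x)²/(4π) for 0 ≤ x ≤ 179. A'(x) = x/8 − (179−x)/(2π) = 0 gives x = 4·179/(π+4) ≈ 100.2577.
A'' = 1/8 + 1/(2π) > 0, so this gives the minimum combined area; x ≈ 100.2577 cm to the square.

100.2577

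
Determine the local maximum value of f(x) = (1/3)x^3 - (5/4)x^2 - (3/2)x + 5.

259/48

f'(x) = x^2 - (5/2)x - 3/2. Setting f'(x) = 0 gives x ∈ {-1/2, 3}.
Second-derivative test with f''(x) = 2x - 5/2: f''(-1/2) = -7/2 < 0 ⇒ local maximum; f''(3) = 7/2 > 0 ⇒ local minimum.
So the local maximum value is f(-1/2) = 259/48.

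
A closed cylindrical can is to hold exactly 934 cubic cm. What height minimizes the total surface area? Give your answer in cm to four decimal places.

10.5946

With radius r and height h, πr²h = 934 so h = 934/(πr²), and S(r) = 2πr² + 2πrh = 2πr² + 2·934/r.
S'(r) = 4πr − 2·934/r² = 0 ⇒ r³ = 934/(2π), so r ≈ 5.2973 and h = 2r ≈ 10.5946.
S''(r) = 4π + 4·934/r³ > 0, so this is the minimum; S ≈ 528.9474.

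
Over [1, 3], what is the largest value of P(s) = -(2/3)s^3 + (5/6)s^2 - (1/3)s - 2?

-13/6

The derivative is -2s^2 + (5/3)s - 1/3, which has no zeros in [1, 3].
Candidates: P(1) = -13/6; P(3) = -27/2.
So the maximum is P(1) = -13/6.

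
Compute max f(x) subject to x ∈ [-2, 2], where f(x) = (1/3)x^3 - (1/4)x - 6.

The derivative is x^2 - 1/4, which vanishes at x = -1/2 and x = 1/2.
Candidates: f(-2) = -49/6, f(-1/2) = -71/12, f(1/2) = -73/12, f(2) = -23/6.
Hence the absolute maximum is -23/6 at x = 2.

-23/6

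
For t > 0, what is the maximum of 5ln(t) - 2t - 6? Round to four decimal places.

f'(t) = 5/t − 2 = 0 gives t = 5/2.
f''(t) = -5/t², which is negative for t > 0, so this is a local maximum.
f(5/2) = 5·ln(5/2) - 5 - 6 ≈ -6.4185.

-6.4185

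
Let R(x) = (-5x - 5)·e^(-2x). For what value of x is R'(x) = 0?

-1/2

Differentiating with the product rule gives R'(x) = (10x + 5)·e^(-2x). Since e^(-2x) > 0, the only critical point is x = -1/2.
R''(-1/2) has the same sign as 10 > 0, so this is a local minimum.
R(-1/2) = (-5/2)·e^(1) ≈ -6.7957.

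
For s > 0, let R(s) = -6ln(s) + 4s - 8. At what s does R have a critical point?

R'(s) = -6/s + 4 = 0 gives s = 3/2.
R''(s) = 6/s², which is positive for s > 0, so this is a local minimum.
R(3/2) = -6·ln(3/2) + 6 - 8 ≈ -4.4328.

3/2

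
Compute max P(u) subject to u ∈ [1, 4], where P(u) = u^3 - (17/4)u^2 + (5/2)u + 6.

12

Differentiating, P'(u) = 3u^2 - (17/2)u + 5/2; whose only zero in [1, 4] is u = 5/2.
Compare values at every candidate in [1, 4]: P(1) = 21/4, P(5/2) = 21/16, P(4) = 12.
So the maximum is P(4) = 12.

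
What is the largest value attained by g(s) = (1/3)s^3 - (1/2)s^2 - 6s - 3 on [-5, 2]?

Differentiating, g'(s) = s^2 - s - 6; whose only zero in [-5, 2] is s = -2.
Evaluating at the critical points and endpoints: g(-5) = -163/6, g(-2) = 13/3, g(2) = -43/3.
The maximum over the interval is 13/3, attained at s = -2.

13/3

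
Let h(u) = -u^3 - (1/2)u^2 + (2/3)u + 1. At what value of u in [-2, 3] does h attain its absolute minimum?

Differentiating, h'(u) = -3u^2 - u + 2/3; which vanishes at u = -2/3 and u = 1/3.
Candidates: h(-2) = 17/3,  h(-2/3) = 17/27,  h(1/3) = 61/54,  h(3) = -57/2.
Hence the absolute minimum is -57/2 at u = 3.

3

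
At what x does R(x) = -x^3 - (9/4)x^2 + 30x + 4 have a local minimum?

-4

R'(x) = -3x^2 - (9/2)x + 30. Setting R'(x) = 0 gives x ∈ {-4, 5/2}.
Since R''(x) = -6x - 9/2, we get R''(-4) = 39/2 > 0 ⇒ local minimum; R''(5/2) = -39/2 < 0 ⇒ local maximum.
So the local minimum value is R(-4) = -88.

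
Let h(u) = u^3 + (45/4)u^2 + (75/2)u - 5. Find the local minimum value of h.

h'(u) = 3u^2 + (45/2)u + 75/2 = 0 at u = -5, -5/2.
Second-derivative test with h''(u) = 6u + 45/2: h''(-5) = -15/2 < 0 ⇒ local maximum; h''(-5/2) = 15/2 > 0 ⇒ local minimum.
The local minimum is h(-5/2) = -705/16.

-705/16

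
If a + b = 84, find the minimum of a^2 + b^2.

3528

With a + b = 84, a^2 + b^2 = a^2 + (84 − a)^2.
The derivative 2a − 2(84 − a) = 4a − 168 vanishes at a = 42; second derivative 4 > 0, a minimum.
The minimum is 2·(42)^2 = 3528.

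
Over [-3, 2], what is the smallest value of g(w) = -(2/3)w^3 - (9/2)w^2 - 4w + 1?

g'(w) = -2w^2 - 9w - 4, whose only zero in [-3, 2] is w = -1/2.
Candidates: g(-3) = -19/2, g(-1/2) = 47/24, g(2) = -91/3.
So the minimum is g(2) = -91/3.

-91/3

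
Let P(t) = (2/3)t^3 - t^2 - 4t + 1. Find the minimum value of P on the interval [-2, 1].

P'(t) = 2t^2 - 2t - 4, whose only zero in [-2, 1] is t = -1.
Evaluating at the critical points and endpoints: P(-2) = -1/3; P(-1) = 10/3; P(1) = -10/3.
So the minimum is P(1) = -10/3.

-10/3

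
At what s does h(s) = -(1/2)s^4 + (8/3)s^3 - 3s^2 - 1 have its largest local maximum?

h'(s) = -2s^3 + 8s^2 - 6s. Setting h'(s) = 0 gives s ∈ {0, 1, 3}.
Second-derivative test with h''(s) = -6s^2 + 16s - 6: h''(0) = -6 < 0 ⇒ local maximum; h''(1) = 4 > 0 ⇒ local minimum; h''(3) = -12 < 0 ⇒ local maximum.
Thus h has its largest local maximum at s = 3, with value 7/2.

3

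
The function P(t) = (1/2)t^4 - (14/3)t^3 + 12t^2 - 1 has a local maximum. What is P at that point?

Critical points: P'(t) = 2t^3 - 14t^2 + 24t vanishes at t = 0, 3, 4.
Second-derivative test with P''(t) = 6t^2 - 28t + 24: P''(0) = 24 > 0 ⇒ local minimum; P''(3) = -6 < 0 ⇒ local maximum; P''(4) = 8 > 0 ⇒ local minimum.
The local maximum is P(3) = 43/2.

43/2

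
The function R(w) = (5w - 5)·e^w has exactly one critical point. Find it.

By the product rule, R'(w) = (5w)·e^w. Since e^w > 0, the only critical point is w = 0.
R''(0) has the same sign as 5 > 0, so this is a local minimum.
R(0) = (-5)·e^(0) ≈ -5.0000.

0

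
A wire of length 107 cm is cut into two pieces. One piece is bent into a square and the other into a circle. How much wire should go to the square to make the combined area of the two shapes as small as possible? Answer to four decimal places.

59.9306

Let x be the length used for the square. Square side x/4; circle radius (107−x)/(2π).
A(x) = (x/4)² + π·((107−x)/(2π))² = x²/16 + (107−x)²/(4π) for 0 ≤ x ≤ 107. A'(x) = x/8 − (107−x)/(2π) = 0 gives x = 4·107/(π+4) ≈ 59.9306.
A'' = 1/8 + 1/(2π) > 0, so this gives the minimum combined area; x ≈ 59.9306 cm to the square.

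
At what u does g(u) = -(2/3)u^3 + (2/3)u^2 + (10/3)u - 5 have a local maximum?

g'(u) = -2u^2 + (4/3)u + 10/3 = 0 at u = -1, 5/3.
Second-derivative test with g''(u) = -4u + 4/3: g''(-1) = 16/3 > 0 ⇒ local minimum; g''(5/3) = -16/3 < 0 ⇒ local maximum.
Thus g has its local maximum at u = 5/3, with value -55/81.

5/3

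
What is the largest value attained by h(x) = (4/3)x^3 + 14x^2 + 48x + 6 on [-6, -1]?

The derivative is 4x^2 + 28x + 48, which vanishes at x = -4 and x = -3.
Candidates: h(-6) = -66, h(-4) = -142/3, h(-3) = -48, h(-1) = -88/3.
Hence the absolute maximum is -88/3 at x = -1.

-88/3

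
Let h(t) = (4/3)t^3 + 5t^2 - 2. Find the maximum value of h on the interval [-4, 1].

101/12

h'(t) = 4t^2 + 10t, which vanishes at t = -5/2 and t = 0.
Compare values at every candidate in [-4, 1]: h(-4) = -22/3,  h(-5/2) = 101/12,  h(0) = -2,  h(1) = 13/3.
Hence the absolute maximum is 101/12 at t = -5/2.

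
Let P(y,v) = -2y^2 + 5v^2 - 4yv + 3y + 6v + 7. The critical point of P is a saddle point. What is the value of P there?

∂P/∂y = -4y - 4v + 3 = 0 and ∂P/∂v = -4y + 10v + 6 = 0, so (y, v) = (27/28, -3/14).
The Hessian has P_{yy} = -4, P_{vv} = 10, P_{yv} = -4, giving D = -56 < 0, so the point is a saddle point.
P(27/28, -3/14) = 437/56.

437/56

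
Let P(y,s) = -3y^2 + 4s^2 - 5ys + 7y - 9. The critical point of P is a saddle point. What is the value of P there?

∂P/∂y = -6y - 5s + 7 = 0 and ∂P/∂s = -5y + 8s = 0, so (y, s) = (56/73, 35/73).
The Hessian has P_{yy} = -6, P_{ss} = 8, P_{ys} = -5, giving D = -73 < 0, so the point is a saddle point.
P(56/73, 35/73) = -461/73.

-461/73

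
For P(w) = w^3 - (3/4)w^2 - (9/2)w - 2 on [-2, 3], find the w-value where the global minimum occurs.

3/2

P'(w) = 3w^2 - (3/2)w - 9/2, which vanishes at w = -1 and w = 3/2.
Candidates: P(-2) = -4; P(-1) = 3/4; P(3/2) = -113/16; P(3) = 19/4.
So the minimum is P(3/2) = -113/16.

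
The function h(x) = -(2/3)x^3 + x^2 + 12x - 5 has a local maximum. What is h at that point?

22

h'(x) = -2x^2 + 2x + 12 = 0 at x = -2, 3.
Since h''(x) = -4x + 2, we get h''(-2) = 10 > 0 ⇒ local minimum; h''(3) = -10 < 0 ⇒ local maximum.
The local maximum is h(3) = 22.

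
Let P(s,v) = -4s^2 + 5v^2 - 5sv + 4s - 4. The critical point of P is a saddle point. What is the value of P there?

∂P/∂s = -8s - 5v + 4 = 0 and ∂P/∂v = -5s + 10v = 0, so (s, v) = (8/21, 4/21).
The Hessian has P_{ss} = -8, P_{vv} = 10, P_{sv} = -5, giving D = -105 < 0, so the point is a saddle point.
P(8/21, 4/21) = -68/21.

-68/21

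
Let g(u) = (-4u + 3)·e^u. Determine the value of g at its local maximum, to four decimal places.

3.1152

g'(u) = (-4)·e^u + (-4u + 3)·1·e^u = (-4u - 1)·e^u. Since e^u > 0, the only critical point is u = -1/4.
g''(-1/4) has the same sign as -4 < 0, so this is a local maximum.
g(-1/4) = (4)·e^(-1/4) ≈ 3.1152.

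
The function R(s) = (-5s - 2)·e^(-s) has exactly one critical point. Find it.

By the product rule, R'(s) = (5s - 3)·e^(-s). Since e^(-s) > 0, the only critical point is s = 3/5.
R''(3/5) has the same sign as 5 > 0, so this is a local minimum.
R(3/5) = (-5)·e^(-3/5) ≈ -2.7441.

3/5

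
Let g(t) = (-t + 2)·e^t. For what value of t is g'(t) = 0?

1

Differentiating with the product rule gives g'(t) = (-t + 1)·e^t. Since e^t > 0, the only critical point is t = 1.
g''(1) has the same sign as -1 < 0, so this is a local maximum.
g(1) = (1)·e^(1) ≈ 2.7183.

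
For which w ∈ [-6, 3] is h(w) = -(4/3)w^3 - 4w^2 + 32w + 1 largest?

The derivative is -4w^2 - 8w + 32, which vanishes at w = -4 and w = 2.
Evaluating at the critical points and endpoints: h(-6) = -47,  h(-4) = -317/3,  h(2) = 115/3,  h(3) = 25.
So the maximum is h(2) = 115/3.

2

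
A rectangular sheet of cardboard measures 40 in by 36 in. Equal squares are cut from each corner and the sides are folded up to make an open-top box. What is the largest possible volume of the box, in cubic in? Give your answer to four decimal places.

4039.3118

With cut size x, the volume is V(x) = x(40 − 2x)(36 − 2x) for 0 < x < 18.
V'(x) = 12x^2 − 304x + 1440. Setting V'(x) = 0 gives x ≈ 6.3071 (the root in (0, 18)).
V''(x) = 24x − 304 is negative there, so this is the maximum; V ≈ 4039.3118.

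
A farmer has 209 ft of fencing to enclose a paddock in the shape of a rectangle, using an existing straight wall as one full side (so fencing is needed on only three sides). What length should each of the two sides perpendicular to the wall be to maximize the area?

Let the sides perpendicular to the wall have length x and the parallel side y, so 2x + y = 209 and the area is A = xy = x(209 − 2x).
A'(x) = 209 − 4x = 0 gives x = 209/4, and A''(x) = −4 < 0 confirms a maximum.
Then y = 209 − 2·209/4 = 209/2 and A = 43681/8.

209/4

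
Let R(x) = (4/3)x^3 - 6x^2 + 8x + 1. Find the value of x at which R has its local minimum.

Critical points: R'(x) = 4x^2 - 12x + 8 vanishes at x = 1, 2.
Second-derivative test with R''(x) = 8x - 12: R''(1) = -4 < 0 ⇒ local maximum; R''(2) = 4 > 0 ⇒ local minimum.
The local minimum is R(2) = 11/3.

2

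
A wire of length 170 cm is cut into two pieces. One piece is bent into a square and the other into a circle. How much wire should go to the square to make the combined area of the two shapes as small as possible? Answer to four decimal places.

Let x be the length used for the square. Square side x/4; circle radius (170−x)/(2π).
A(x) = (x/4)² + π·((170−x)/(2π))² = x²/16 + (170−x)²/(4π) for 0 ≤ x ≤ 170. A'(x) = x/8 − (170−x)/(2π) = 0 gives x = 4·170/(π+4) ≈ 95.2169.
A'' = 1/8 + 1/(2π) > 0, so this gives the minimum combined area; x ≈ 95.2169 cm to the square.

95.2169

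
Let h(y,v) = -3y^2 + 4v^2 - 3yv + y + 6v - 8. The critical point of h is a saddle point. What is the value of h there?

-542/57

∂h/∂y = -6y - 3v + 1 = 0 and ∂h/∂v = -3y + 8v + 6 = 0, so (y, v) = (26/57, -11/19).
The Hessian has h_{yy} = -6, h_{vv} = 8, h_{yv} = -3, giving D = -57 < 0, so the point is a saddle point.
h(26/57, -11/19) = -542/57.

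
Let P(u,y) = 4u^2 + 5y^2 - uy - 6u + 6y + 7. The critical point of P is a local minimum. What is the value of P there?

265/79

∂P/∂u = 8u - y - 6 = 0 and ∂P/∂y = -u + 10y + 6 = 0, so (u, y) = (54/79, -42/79).
The Hessian has P_{uu} = 8, P_{yy} = 10, P_{uy} = -1, giving D = 79 > 0 with P_{uu} > 0, so the point is a local minimum.
P(54/79, -42/79) = 265/79.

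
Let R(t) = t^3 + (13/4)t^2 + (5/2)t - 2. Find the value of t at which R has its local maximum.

Critical points: R'(t) = 3t^2 + (13/2)t + 5/2 vanishes at t = -5/3, -1/2.
Since R''(t) = 6t + 13/2, we get R''(-5/3) = -7/2 < 0 ⇒ local maximum; R''(-1/2) = 7/2 > 0 ⇒ local minimum.
So the local maximum value is R(-5/3) = -191/108.

-5/3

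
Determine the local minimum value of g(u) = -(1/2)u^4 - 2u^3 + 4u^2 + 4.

Critical points: g'(u) = -2u^3 - 6u^2 + 8u vanishes at u = -4, 0, 1.
Since g''(u) = -6u^2 - 12u + 8, we get g''(-4) = -40 < 0 ⇒ local maximum; g''(0) = 8 > 0 ⇒ local minimum; g''(1) = -10 < 0 ⇒ local maximum.
Thus g has its local minimum at u = 0, with value 4.

4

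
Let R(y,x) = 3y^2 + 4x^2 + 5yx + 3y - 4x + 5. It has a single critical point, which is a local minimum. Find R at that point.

-29/23

∂R/∂y = 6y + 5x + 3 = 0 and ∂R/∂x = 5y + 8x - 4 = 0, so (y, x) = (-44/23, 39/23).
The Hessian has R_{yy} = 6, R_{xx} = 8, R_{yx} = 5, giving D = 23 > 0 with R_{yy} > 0, so the point is a local minimum.
R(-44/23, 39/23) = -29/23.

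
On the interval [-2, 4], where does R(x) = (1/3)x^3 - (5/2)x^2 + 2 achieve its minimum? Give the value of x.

4

Differentiating, R'(x) = x^2 - 5x; whose only zero in [-2, 4] is x = 0.
Compare values at every candidate in [-2, 4]: R(-2) = -32/3; R(0) = 2; R(4) = -50/3.
The minimum over the interval is -50/3, attained at x = 4.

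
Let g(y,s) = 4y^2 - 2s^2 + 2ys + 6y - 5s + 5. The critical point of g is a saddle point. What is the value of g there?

67/9

∂g/∂y = 8y + 2s + 6 = 0 and ∂g/∂s = 2y - 4s - 5 = 0, so (y, s) = (-7/18, -13/9).
The Hessian has g_{yy} = 8, g_{ss} = -4, g_{ys} = 2, giving D = -36 < 0, so the point is a saddle point.
g(-7/18, -13/9) = 67/9.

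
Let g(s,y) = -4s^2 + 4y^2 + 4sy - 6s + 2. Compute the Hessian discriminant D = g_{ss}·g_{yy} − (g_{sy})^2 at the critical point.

-80

∂g/∂s = -8s + 4y - 6 = 0 and ∂g/∂y = 4s + 8y = 0, so (s, y) = (-3/5, 3/10).
The Hessian has g_{ss} = -8, g_{yy} = 8, g_{sy} = 4, giving D = -80 < 0, so the point is a saddle point.
D = (-8)·(8) − (4)^2 = -80.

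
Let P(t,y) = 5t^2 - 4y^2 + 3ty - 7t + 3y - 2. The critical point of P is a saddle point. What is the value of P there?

-266/89

∂P/∂t = 10t + 3y - 7 = 0 and ∂P/∂y = 3t - 8y + 3 = 0, so (t, y) = (47/89, 51/89).
The Hessian has P_{tt} = 10, P_{yy} = -8, P_{ty} = 3, giving D = -89 < 0, so the point is a saddle point.
P(47/89, 51/89) = -266/89.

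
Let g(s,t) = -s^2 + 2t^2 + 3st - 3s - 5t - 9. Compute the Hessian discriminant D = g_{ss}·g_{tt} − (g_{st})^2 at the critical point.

∂g/∂s = -2s + 3t - 3 = 0 and ∂g/∂t = 3s + 4t - 5 = 0, so (s, t) = (3/17, 19/17).
The Hessian has g_{ss} = -2, g_{tt} = 4, g_{st} = 3, giving D = -17 < 0, so the point is a saddle point.
D = (-2)·(4) − (3)^2 = -17.

-17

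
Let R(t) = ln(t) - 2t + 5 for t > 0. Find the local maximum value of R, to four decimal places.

3.3069

R'(t) = 1/t − 2 = 0 gives t = 1/2.
R''(t) = -1/t², which is negative for t > 0, so this is a local maximum.
R(1/2) = 1·ln(1/2) - 1 + 5 ≈ 3.3069.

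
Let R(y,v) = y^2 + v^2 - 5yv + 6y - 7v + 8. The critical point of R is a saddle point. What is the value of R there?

∂R/∂y = 2y - 5v + 6 = 0 and ∂R/∂v = -5y + 2v - 7 = 0, so (y, v) = (-23/21, 16/21).
The Hessian has R_{yy} = 2, R_{vv} = 2, R_{yv} = -5, giving D = -21 < 0, so the point is a saddle point.
R(-23/21, 16/21) = 43/21.

43/21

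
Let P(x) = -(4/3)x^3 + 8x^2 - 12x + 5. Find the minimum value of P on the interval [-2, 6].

-67

P'(x) = -4x^2 + 16x - 12, which vanishes at x = 1 and x = 3.
Evaluating at the critical points and endpoints: P(-2) = 215/3; P(1) = -1/3; P(3) = 5; P(6) = -67.
Hence the absolute minimum is -67 at x = 6.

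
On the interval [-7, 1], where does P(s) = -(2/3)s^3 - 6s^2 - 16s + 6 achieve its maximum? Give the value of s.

The derivative is -2s^2 - 12s - 16, which vanishes at s = -4 and s = -2.
Candidates: P(-7) = 158/3; P(-4) = 50/3; P(-2) = 58/3; P(1) = -50/3.
Hence the absolute maximum is 158/3 at s = -7.

-7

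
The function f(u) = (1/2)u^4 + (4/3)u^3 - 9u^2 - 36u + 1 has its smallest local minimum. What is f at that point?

-223/2

f'(u) = 2u^3 + 4u^2 - 18u - 36. Setting f'(u) = 0 gives u ∈ {-3, -2, 3}.
f''(u) = 6u^2 + 8u - 18. f''(-3) = 12 > 0 ⇒ local minimum; f''(-2) = -10 < 0 ⇒ local maximum; f''(3) = 60 > 0 ⇒ local minimum.
So the smallest local minimum value is f(3) = -223/2.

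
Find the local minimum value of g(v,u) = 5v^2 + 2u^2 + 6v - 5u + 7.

∂g/∂v = 10v + 6 = 0 and ∂g/∂u = 4u - 5 = 0, so (v, u) = (-3/5, 5/4).
The Hessian has g_{vv} = 10, g_{uu} = 4, g_{vu} = 0, giving D = 40 > 0 with g_{vv} > 0, so the point is a local minimum.
g(-3/5, 5/4) = 83/40.

83/40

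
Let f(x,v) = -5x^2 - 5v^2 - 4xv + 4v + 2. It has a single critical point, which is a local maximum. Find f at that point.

62/21

∂f/∂x = -10x - 4v = 0 and ∂f/∂v = -4x - 10v + 4 = 0, so (x, v) = (-4/21, 10/21).
The Hessian has f_{xx} = -10, f_{vv} = -10, f_{xv} = -4, giving D = 84 > 0 with f_{xx} < 0, so the point is a local maximum.
f(-4/21, 10/21) = 62/21.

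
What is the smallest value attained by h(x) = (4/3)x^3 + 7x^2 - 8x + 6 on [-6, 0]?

Differentiating, h'(x) = 4x^2 + 14x - 8; whose only zero in [-6, 0] is x = -4.
Evaluating at the critical points and endpoints: h(-6) = 18,  h(-4) = 194/3,  h(0) = 6.
So the minimum is h(0) = 6.

6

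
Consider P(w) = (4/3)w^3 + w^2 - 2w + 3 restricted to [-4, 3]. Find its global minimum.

-175/3

P'(w) = 4w^2 + 2w - 2, which vanishes at w = -1 and w = 1/2.
Evaluating at the critical points and endpoints: P(-4) = -175/3; P(-1) = 14/3; P(1/2) = 29/12; P(3) = 42.
Hence the absolute minimum is -175/3 at w = -4.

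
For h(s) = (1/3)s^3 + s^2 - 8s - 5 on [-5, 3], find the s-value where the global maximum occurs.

-4

Differentiating, h'(s) = s^2 + 2s - 8; which vanishes at s = -4 and s = 2.
Evaluating at the critical points and endpoints: h(-5) = 55/3,  h(-4) = 65/3,  h(2) = -43/3,  h(3) = -11.
So the maximum is h(-4) = 65/3.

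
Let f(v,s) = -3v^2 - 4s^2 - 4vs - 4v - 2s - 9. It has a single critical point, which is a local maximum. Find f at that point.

∂f/∂v = -6v - 4s - 4 = 0 and ∂f/∂s = -4v - 8s - 2 = 0, so (v, s) = (-3/4, 1/8).
The Hessian has f_{vv} = -6, f_{ss} = -8, f_{vs} = -4, giving D = 32 > 0 with f_{vv} < 0, so the point is a local maximum.
f(-3/4, 1/8) = -61/8.

-61/8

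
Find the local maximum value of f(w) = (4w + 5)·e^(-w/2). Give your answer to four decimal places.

5.4983

f'(w) = 4·e^(-w/2) + (4w + 5)·(-1/2)·e^(-w/2) = (-2w + 3/2)·e^(-w/2). Since e^(-w/2) > 0, the only critical point is w = 3/4.
f''(3/4) has the same sign as -2 < 0, so this is a local maximum.
f(3/4) = (8)·e^(-3/8) ≈ 5.4983.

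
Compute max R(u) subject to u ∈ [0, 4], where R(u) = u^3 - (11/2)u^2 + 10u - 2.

14

R'(u) = 3u^2 - 11u + 10, which vanishes at u = 5/3 and u = 2.
Compare values at every candidate in [0, 4]: R(0) = -2, R(5/3) = 217/54, R(2) = 4, R(4) = 14.
Hence the absolute maximum is 14 at u = 4.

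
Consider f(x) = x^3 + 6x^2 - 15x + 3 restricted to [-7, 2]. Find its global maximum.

Differentiating, f'(x) = 3x^2 + 12x - 15; which vanishes at x = -5 and x = 1.
Compare values at every candidate in [-7, 2]: f(-7) = 59; f(-5) = 103; f(1) = -5; f(2) = 5.
The maximum over the interval is 103, attained at x = -5.

103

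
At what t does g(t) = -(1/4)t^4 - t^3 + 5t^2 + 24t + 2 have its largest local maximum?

g'(t) = -t^3 - 3t^2 + 10t + 24. Setting g'(t) = 0 gives t ∈ {-4, -2, 3}.
g''(t) = -3t^2 - 6t + 10. g''(-4) = -14 < 0 ⇒ local maximum; g''(-2) = 10 > 0 ⇒ local minimum; g''(3) = -35 < 0 ⇒ local maximum.
Thus g has its largest local maximum at t = 3, with value 287/4.

3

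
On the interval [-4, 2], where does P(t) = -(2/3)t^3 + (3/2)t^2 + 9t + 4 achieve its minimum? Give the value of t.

P'(t) = -2t^2 + 3t + 9, whose only zero in [-4, 2] is t = -3/2.
Evaluating at the critical points and endpoints: P(-4) = 104/3, P(-3/2) = -31/8, P(2) = 68/3.
So the minimum is P(-3/2) = -31/8.

-3/2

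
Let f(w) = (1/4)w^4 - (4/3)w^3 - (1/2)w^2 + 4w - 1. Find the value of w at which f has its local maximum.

1

f'(w) = w^3 - 4w^2 - w + 4 = 0 at w = -1, 1, 4.
f''(w) = 3w^2 - 8w - 1. f''(-1) = 10 > 0 ⇒ local minimum; f''(1) = -6 < 0 ⇒ local maximum; f''(4) = 15 > 0 ⇒ local minimum.
So the local maximum value is f(1) = 17/12.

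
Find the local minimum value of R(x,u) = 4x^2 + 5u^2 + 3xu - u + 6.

422/71

∂R/∂x = 8x + 3u = 0 and ∂R/∂u = 3x + 10u - 1 = 0, so (x, u) = (-3/71, 8/71).
The Hessian has R_{xx} = 8, R_{uu} = 10, R_{xu} = 3, giving D = 71 > 0 with R_{xx} > 0, so the point is a local minimum.
R(-3/71, 8/71) = 422/71.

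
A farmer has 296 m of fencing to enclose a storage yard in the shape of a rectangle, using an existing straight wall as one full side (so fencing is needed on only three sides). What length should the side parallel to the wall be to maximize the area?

148

Let the sides perpendicular to the wall have length x and the parallel side y, so 2x + y = 296 and the area is A = xy = x(296 − 2x).
A'(x) = 296 − 4x = 0 gives x = 74, and A''(x) = −4 < 0 confirms a maximum.
Then y = 296 − 2·74 = 148 and A = 10952.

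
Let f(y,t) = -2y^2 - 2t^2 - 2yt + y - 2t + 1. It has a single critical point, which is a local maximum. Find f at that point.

∂f/∂y = -4y - 2t + 1 = 0 and ∂f/∂t = -2y - 4t - 2 = 0, so (y, t) = (2/3, -5/6).
The Hessian has f_{yy} = -4, f_{tt} = -4, f_{yt} = -2, giving D = 12 > 0 with f_{yy} < 0, so the point is a local maximum.
f(2/3, -5/6) = 13/6.

13/6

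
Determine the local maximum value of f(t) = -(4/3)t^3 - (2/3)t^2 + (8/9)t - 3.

Critical points: f'(t) = -4t^2 - (4/3)t + 8/9 vanishes at t = -2/3, 1/3.
Second-derivative test with f''(t) = -8t - 4/3: f''(-2/3) = 4 > 0 ⇒ local minimum; f''(1/3) = -4 < 0 ⇒ local maximum.
The local maximum is f(1/3) = -229/81.

-229/81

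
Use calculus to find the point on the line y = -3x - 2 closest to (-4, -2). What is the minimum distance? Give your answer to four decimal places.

3.7947

Minimize D(x)^2 = (x + 4)^2 + (-3x)^2.
d/dx[D^2] = 2(x + 4) + 2·(-3)·(-3x) = 0 ⇒ x = -2/5.
Then y = -4/5 and the distance is √(72/5) ≈ 3.7947.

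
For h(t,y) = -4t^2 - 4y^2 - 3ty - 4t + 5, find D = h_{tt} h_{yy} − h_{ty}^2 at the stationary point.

∂h/∂t = -8t - 3y - 4 = 0 and ∂h/∂y = -3t - 8y = 0, so (t, y) = (-32/55, 12/55).
The Hessian has h_{tt} = -8, h_{yy} = -8, h_{ty} = -3, giving D = 55 > 0 with h_{tt} < 0, so the point is a local maximum.
D = (-8)·(-8) − (-3)^2 = 55.

55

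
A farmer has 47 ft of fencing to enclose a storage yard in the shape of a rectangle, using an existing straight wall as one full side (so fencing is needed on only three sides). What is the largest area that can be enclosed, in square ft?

Let the sides perpendicular to the wall have length x and the parallel side y, so 2x + y = 47 and the area is A = xy = x(47 − 2x).
A'(x) = 47 − 4x = 0 gives x = 47/4, and A''(x) = −4 < 0 confirms a maximum.
Then y = 47 − 2·47/4 = 47/2 and A = 2209/8.

2209/8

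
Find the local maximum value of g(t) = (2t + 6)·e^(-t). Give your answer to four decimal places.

14.7781

Differentiating with the product rule gives g'(t) = (-2t - 4)·e^(-t). Since e^(-t) > 0, the only critical point is t = -2.
g''(-2) has the same sign as -2 < 0, so this is a local maximum.
g(-2) = (2)·e^(2) ≈ 14.7781.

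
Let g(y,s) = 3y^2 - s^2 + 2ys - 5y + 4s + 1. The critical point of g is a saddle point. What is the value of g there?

79/16

∂g/∂y = 6y + 2s - 5 = 0 and ∂g/∂s = 2y - 2s + 4 = 0, so (y, s) = (1/8, 17/8).
The Hessian has g_{yy} = 6, g_{ss} = -2, g_{ys} = 2, giving D = -16 < 0, so the point is a saddle point.
g(1/8, 17/8) = 79/16.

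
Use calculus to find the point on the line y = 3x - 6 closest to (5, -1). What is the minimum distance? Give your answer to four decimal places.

Minimize D(x)^2 = (x - 5)^2 + (3x - 5)^2.
d/dx[D^2] = 2(x - 5) + 2·3·(3x - 5) = 0 ⇒ x = 2.
Then y = 0 and the distance is √(10) ≈ 3.1623.

3.1623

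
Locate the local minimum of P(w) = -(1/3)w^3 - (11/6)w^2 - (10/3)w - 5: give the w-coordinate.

Critical points: P'(w) = -w^2 - (11/3)w - 10/3 vanishes at w = -2, -5/3.
Second-derivative test with P''(w) = -2w - 11/3: P''(-2) = 1/3 > 0 ⇒ local minimum; P''(-5/3) = -1/3 < 0 ⇒ local maximum.
The local minimum is P(-2) = -3.

-2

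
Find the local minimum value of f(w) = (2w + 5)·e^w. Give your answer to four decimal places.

-0.0604

By the product rule, f'(w) = (2w + 7)·e^w. Since e^w > 0, the only critical point is w = -7/2.
f''(-7/2) has the same sign as 2 > 0, so this is a local minimum.
f(-7/2) = (-2)·e^(-7/2) ≈ -0.0604.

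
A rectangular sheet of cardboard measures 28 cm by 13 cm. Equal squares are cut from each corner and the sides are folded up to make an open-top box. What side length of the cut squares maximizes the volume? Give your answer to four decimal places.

With cut size x, the volume is V(x) = x(28 − 2x)(13 − 2x) for 0 < x < 6.5.
V'(x) = 12x^2 − 164x + 364. Setting V'(x) = 0 gives x ≈ 2.7884 (the root in (0, 6.5)).
V''(x) = 24x − 164 is negative there, so this is the maximum; V ≈ 464.1345.

2.7884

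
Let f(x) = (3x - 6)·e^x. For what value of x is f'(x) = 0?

f'(x) = 3·e^x + (3x - 6)·1·e^x = (3x - 3)·e^x. Since e^x > 0, the only critical point is x = 1.
f''(1) has the same sign as 3 > 0, so this is a local minimum.
f(1) = (-3)·e^(1) ≈ -8.1548.

1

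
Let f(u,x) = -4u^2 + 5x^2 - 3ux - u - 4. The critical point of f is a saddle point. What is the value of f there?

∂f/∂u = -8u - 3x - 1 = 0 and ∂f/∂x = -3u + 10x = 0, so (u, x) = (-10/89, -3/89).
The Hessian has f_{uu} = -8, f_{xx} = 10, f_{ux} = -3, giving D = -89 < 0, so the point is a saddle point.
f(-10/89, -3/89) = -351/89.

-351/89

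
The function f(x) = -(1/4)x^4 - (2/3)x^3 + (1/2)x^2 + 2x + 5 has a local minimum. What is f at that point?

f'(x) = -x^3 - 2x^2 + x + 2. Setting f'(x) = 0 gives x ∈ {-2, -1, 1}.
Second-derivative test with f''(x) = -3x^2 - 4x + 1: f''(-2) = -3 < 0 ⇒ local maximum; f''(-1) = 2 > 0 ⇒ local minimum; f''(1) = -6 < 0 ⇒ local maximum.
The local minimum is f(-1) = 47/12.

47/12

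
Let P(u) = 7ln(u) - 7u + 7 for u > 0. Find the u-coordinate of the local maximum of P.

P'(u) = 7/u − 7 = 0 gives u = 1.
P''(u) = -7/u², which is negative for u > 0, so this is a local maximum.
P(1) = 7·ln(1) - 7 + 7 ≈ 0.0000.

1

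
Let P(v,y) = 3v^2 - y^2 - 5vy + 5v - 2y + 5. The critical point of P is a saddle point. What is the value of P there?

∂P/∂v = 6v - 5y + 5 = 0 and ∂P/∂y = -5v - 2y - 2 = 0, so (v, y) = (-20/37, 13/37).
The Hessian has P_{vv} = 6, P_{yy} = -2, P_{vy} = -5, giving D = -37 < 0, so the point is a saddle point.
P(-20/37, 13/37) = 122/37.

122/37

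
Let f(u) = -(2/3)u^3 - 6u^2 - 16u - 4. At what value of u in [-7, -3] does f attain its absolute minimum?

Differentiating, f'(u) = -2u^2 - 12u - 16; whose only zero in [-7, -3] is u = -4.
Candidates: f(-7) = 128/3; f(-4) = 20/3; f(-3) = 8.
So the minimum is f(-4) = 20/3.

-4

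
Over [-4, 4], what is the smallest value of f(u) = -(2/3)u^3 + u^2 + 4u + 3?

-23/3

f'(u) = -2u^2 + 2u + 4, which vanishes at u = -1 and u = 2.
Compare values at every candidate in [-4, 4]: f(-4) = 137/3, f(-1) = 2/3, f(2) = 29/3, f(4) = -23/3.
The minimum over the interval is -23/3, attained at u = 4.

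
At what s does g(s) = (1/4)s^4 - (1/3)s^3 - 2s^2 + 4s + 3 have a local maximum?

g'(s) = s^3 - s^2 - 4s + 4. Setting g'(s) = 0 gives s ∈ {-2, 1, 2}.
g''(s) = 3s^2 - 2s - 4. g''(-2) = 12 > 0 ⇒ local minimum; g''(1) = -3 < 0 ⇒ local maximum; g''(2) = 4 > 0 ⇒ local minimum.
So the local maximum value is g(1) = 59/12.

1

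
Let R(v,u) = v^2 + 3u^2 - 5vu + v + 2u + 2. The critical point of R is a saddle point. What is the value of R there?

43/13

∂R/∂v = 2v - 5u + 1 = 0 and ∂R/∂u = -5v + 6u + 2 = 0, so (v, u) = (16/13, 9/13).
The Hessian has R_{vv} = 2, R_{uu} = 6, R_{vu} = -5, giving D = -13 < 0, so the point is a saddle point.
R(16/13, 9/13) = 43/13.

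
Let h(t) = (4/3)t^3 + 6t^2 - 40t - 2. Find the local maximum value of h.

h'(t) = 4t^2 + 12t - 40 = 0 at t = -5, 2.
h''(t) = 8t + 12. h''(-5) = -28 < 0 ⇒ local maximum; h''(2) = 28 > 0 ⇒ local minimum.
So the local maximum value is h(-5) = 544/3.

544/3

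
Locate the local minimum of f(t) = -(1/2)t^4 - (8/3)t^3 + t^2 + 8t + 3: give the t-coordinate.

Critical points: f'(t) = -2t^3 - 8t^2 + 2t + 8 vanishes at t = -4, -1, 1.
f''(t) = -6t^2 - 16t + 2. f''(-4) = -30 < 0 ⇒ local maximum; f''(-1) = 12 > 0 ⇒ local minimum; f''(1) = -20 < 0 ⇒ local maximum.
The local minimum is f(-1) = -11/6.

-1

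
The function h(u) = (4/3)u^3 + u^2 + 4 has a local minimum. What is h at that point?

4

Critical points: h'(u) = 4u^2 + 2u vanishes at u = -1/2, 0.
h''(u) = 8u + 2. h''(-1/2) = -2 < 0 ⇒ local maximum; h''(0) = 2 > 0 ⇒ local minimum.
The local minimum is h(0) = 4.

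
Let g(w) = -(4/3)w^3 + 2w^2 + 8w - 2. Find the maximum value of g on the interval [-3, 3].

g'(w) = -4w^2 + 4w + 8, which vanishes at w = -1 and w = 2.
Evaluating at the critical points and endpoints: g(-3) = 28,  g(-1) = -20/3,  g(2) = 34/3,  g(3) = 4.
The maximum over the interval is 28, attained at w = -3.

28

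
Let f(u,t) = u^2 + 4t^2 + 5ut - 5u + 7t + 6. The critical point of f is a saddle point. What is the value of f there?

∂f/∂u = 2u + 5t - 5 = 0 and ∂f/∂t = 5u + 8t + 7 = 0, so (u, t) = (-25/3, 13/3).
The Hessian has f_{uu} = 2, f_{tt} = 8, f_{ut} = 5, giving D = -9 < 0, so the point is a saddle point.
f(-25/3, 13/3) = 42.

42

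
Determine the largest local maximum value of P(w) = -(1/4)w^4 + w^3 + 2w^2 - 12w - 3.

17

P'(w) = -w^3 + 3w^2 + 4w - 12 = 0 at w = -2, 2, 3.
Since P''(w) = -3w^2 + 6w + 4, we get P''(-2) = -20 < 0 ⇒ local maximum; P''(2) = 4 > 0 ⇒ local minimum; P''(3) = -5 < 0 ⇒ local maximum.
The largest local maximum is P(-2) = 17.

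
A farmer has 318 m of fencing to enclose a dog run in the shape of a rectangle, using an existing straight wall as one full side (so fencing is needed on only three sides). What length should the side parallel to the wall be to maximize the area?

159

Let the sides perpendicular to the wall have length x and the parallel side y, so 2x + y = 318 and the area is A = xy = x(318 − 2x).
A'(x) = 318 − 4x = 0 gives x = 159/2, and A''(x) = −4 < 0 confirms a maximum.
Then y = 318 − 2·159/2 = 159 and A = 25281/2.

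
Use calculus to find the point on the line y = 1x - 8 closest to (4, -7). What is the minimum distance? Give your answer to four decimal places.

2.1213

Minimize D(x)^2 = (x - 4)^2 + (x - 1)^2.
d/dx[D^2] = 2(x - 4) + 2·1·(x - 1) = 0 ⇒ x = 5/2.
Then y = -11/2 and the distance is √(9/2) ≈ 2.1213.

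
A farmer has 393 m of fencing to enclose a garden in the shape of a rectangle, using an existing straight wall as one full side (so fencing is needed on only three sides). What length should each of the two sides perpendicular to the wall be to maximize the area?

Let the sides perpendicular to the wall have length x and the parallel side y, so 2x + y = 393 and the area is A = xy = x(393 − 2x).
A'(x) = 393 − 4x = 0 gives x = 393/4, and A''(x) = −4 < 0 confirms a maximum.
Then y = 393 − 2·393/4 = 393/2 and A = 154449/8.

393/4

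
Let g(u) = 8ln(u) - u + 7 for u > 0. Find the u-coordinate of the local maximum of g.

g'(u) = 8/u − 1 = 0 gives u = 8.
g''(u) = -8/u², which is negative for u > 0, so this is a local maximum.
g(8) = 8·ln(8) - 8 + 7 ≈ 15.6355.

8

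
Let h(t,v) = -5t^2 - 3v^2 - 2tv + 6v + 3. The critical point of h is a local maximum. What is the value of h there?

87/14

∂h/∂t = -10t - 2v = 0 and ∂h/∂v = -2t - 6v + 6 = 0, so (t, v) = (-3/14, 15/14).
The Hessian has h_{tt} = -10, h_{vv} = -6, h_{tv} = -2, giving D = 56 > 0 with h_{tt} < 0, so the point is a local maximum.
h(-3/14, 15/14) = 87/14.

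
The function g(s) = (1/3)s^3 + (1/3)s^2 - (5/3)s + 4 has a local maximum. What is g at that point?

499/81

g'(s) = s^2 + (2/3)s - 5/3. Setting g'(s) = 0 gives s ∈ {-5/3, 1}.
Since g''(s) = 2s + 2/3, we get g''(-5/3) = -8/3 < 0 ⇒ local maximum; g''(1) = 8/3 > 0 ⇒ local minimum.
The local maximum is g(-5/3) = 499/81.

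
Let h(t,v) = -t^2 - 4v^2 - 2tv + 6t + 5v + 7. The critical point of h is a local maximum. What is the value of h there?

193/12

∂h/∂t = -2t - 2v + 6 = 0 and ∂h/∂v = -2t - 8v + 5 = 0, so (t, v) = (19/6, -1/6).
The Hessian has h_{tt} = -2, h_{vv} = -8, h_{tv} = -2, giving D = 12 > 0 with h_{tt} < 0, so the point is a local maximum.
h(19/6, -1/6) = 193/12.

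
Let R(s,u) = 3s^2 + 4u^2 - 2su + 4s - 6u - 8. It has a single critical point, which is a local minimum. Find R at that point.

∂R/∂s = 6s - 2u + 4 = 0 and ∂R/∂u = -2s + 8u - 6 = 0, so (s, u) = (-5/11, 7/11).
The Hessian has R_{ss} = 6, R_{uu} = 8, R_{su} = -2, giving D = 44 > 0 with R_{ss} > 0, so the point is a local minimum.
R(-5/11, 7/11) = -119/11.

-119/11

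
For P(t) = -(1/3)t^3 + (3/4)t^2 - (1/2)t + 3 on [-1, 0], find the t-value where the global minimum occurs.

0

The derivative is -t^2 + (3/2)t - 1/2, which has no zeros in [-1, 0].
Evaluating at the critical points and endpoints: P(-1) = 55/12; P(0) = 3.
So the minimum is P(0) = 3.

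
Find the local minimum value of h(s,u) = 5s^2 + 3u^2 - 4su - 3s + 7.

∂h/∂s = 10s - 4u - 3 = 0 and ∂h/∂u = -4s + 6u = 0, so (s, u) = (9/22, 3/11).
The Hessian has h_{ss} = 10, h_{uu} = 6, h_{su} = -4, giving D = 44 > 0 with h_{ss} > 0, so the point is a local minimum.
h(9/22, 3/11) = 281/44.

281/44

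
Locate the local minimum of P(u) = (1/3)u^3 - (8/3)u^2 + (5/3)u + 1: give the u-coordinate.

5

P'(u) = u^2 - (16/3)u + 5/3 = 0 at u = 1/3, 5.
P''(u) = 2u - 16/3. P''(1/3) = -14/3 < 0 ⇒ local maximum; P''(5) = 14/3 > 0 ⇒ local minimum.
Thus P has its local minimum at u = 5, with value -47/3.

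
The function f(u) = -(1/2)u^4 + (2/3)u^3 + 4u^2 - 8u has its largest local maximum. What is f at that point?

56/3

f'(u) = -2u^3 + 2u^2 + 8u - 8. Setting f'(u) = 0 gives u ∈ {-2, 1, 2}.
Since f''(u) = -6u^2 + 4u + 8, we get f''(-2) = -24 < 0 ⇒ local maximum; f''(1) = 6 > 0 ⇒ local minimum; f''(2) = -8 < 0 ⇒ local maximum.
The largest local maximum is f(-2) = 56/3.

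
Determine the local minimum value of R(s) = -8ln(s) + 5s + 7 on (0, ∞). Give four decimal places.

11.2400

R'(s) = -8/s + 5 = 0 gives s = 8/5.
R''(s) = 8/s², which is positive for s > 0, so this is a local minimum.
R(8/5) = -8·ln(8/5) + 8 + 7 ≈ 11.2400.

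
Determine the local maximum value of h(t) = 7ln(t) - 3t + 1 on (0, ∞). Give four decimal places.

-0.0689

h'(t) = 7/t − 3 = 0 gives t = 7/3.
h''(t) = -7/t², which is negative for t > 0, so this is a local maximum.
h(7/3) = 7·ln(7/3) - 7 + 1 ≈ -0.0689.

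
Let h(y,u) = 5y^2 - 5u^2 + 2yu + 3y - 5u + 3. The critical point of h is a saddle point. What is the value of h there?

211/52

∂h/∂y = 10y + 2u + 3 = 0 and ∂h/∂u = 2y - 10u - 5 = 0, so (y, u) = (-5/26, -7/13).
The Hessian has h_{yy} = 10, h_{uu} = -10, h_{yu} = 2, giving D = -104 < 0, so the point is a saddle point.
h(-5/26, -7/13) = 211/52.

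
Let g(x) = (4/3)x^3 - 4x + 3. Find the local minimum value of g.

1/3

g'(x) = 4x^2 - 4 = 0 at x = -1, 1.
Second-derivative test with g''(x) = 8x: g''(-1) = -8 < 0 ⇒ local maximum; g''(1) = 8 > 0 ⇒ local minimum.
So the local minimum value is g(1) = 1/3.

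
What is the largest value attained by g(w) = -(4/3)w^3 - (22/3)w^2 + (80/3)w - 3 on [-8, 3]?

The derivative is -4w^2 - (44/3)w + 80/3, which vanishes at w = -5 and w = 4/3.
Candidates: g(-8) = -3, g(-5) = -153, g(4/3) = 1325/81, g(3) = -25.
So the maximum is g(4/3) = 1325/81.

1325/81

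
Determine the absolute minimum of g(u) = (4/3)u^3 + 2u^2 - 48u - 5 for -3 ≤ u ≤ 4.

g'(u) = 4u^2 + 4u - 48, whose only zero in [-3, 4] is u = 3.
Candidates: g(-3) = 121; g(3) = -95; g(4) = -239/3.
The minimum over the interval is -95, attained at u = 3.

-95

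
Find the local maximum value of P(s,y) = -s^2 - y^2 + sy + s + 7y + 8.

27

∂P/∂s = -2s + y + 1 = 0 and ∂P/∂y = s - 2y + 7 = 0, so (s, y) = (3, 5).
The Hessian has P_{ss} = -2, P_{yy} = -2, P_{sy} = 1, giving D = 3 > 0 with P_{ss} < 0, so the point is a local maximum.
P(3, 5) = 27.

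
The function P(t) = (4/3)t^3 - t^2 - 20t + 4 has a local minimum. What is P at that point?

Critical points: P'(t) = 4t^2 - 2t - 20 vanishes at t = -2, 5/2.
Second-derivative test with P''(t) = 8t - 2: P''(-2) = -18 < 0 ⇒ local maximum; P''(5/2) = 18 > 0 ⇒ local minimum.
So the local minimum value is P(5/2) = -377/12.

-377/12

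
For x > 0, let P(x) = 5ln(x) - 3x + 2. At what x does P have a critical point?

5/3

P'(x) = 5/x − 3 = 0 gives x = 5/3.
P''(x) = -5/x², which is negative for x > 0, so this is a local maximum.
P(5/3) = 5·ln(5/3) - 5 + 2 ≈ -0.4459.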